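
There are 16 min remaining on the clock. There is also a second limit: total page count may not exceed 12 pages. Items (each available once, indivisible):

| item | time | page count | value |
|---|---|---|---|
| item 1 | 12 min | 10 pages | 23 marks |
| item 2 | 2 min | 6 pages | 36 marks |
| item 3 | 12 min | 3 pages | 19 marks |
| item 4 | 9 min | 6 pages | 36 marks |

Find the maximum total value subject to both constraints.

Feasible sets respecting both limits:
- item 2+item 4: time 11, page count 12, value 72
- item 2+item 3: time 14, page count 9, value 55
- item 2: time 2, page count 6, value 36
Best: 72 marks.

72 marks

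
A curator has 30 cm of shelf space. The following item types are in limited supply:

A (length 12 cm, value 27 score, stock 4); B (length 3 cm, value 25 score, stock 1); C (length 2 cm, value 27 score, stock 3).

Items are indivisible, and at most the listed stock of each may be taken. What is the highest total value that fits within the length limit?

135 score

Top feasible selections:
- 2×A + 3×C: length 30, value 135
- 1×A + 1×B + 3×C: length 21, value 133
- 1×A + 3×C: length 18, value 108
- 2×A + 2×C: length 28, value 108
Best: 135 score.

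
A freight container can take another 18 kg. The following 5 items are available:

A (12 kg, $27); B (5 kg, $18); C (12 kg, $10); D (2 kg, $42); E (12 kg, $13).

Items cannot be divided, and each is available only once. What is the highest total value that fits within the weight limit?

Check high-value combinations within 18 kg:
- A+D: weight 12+2=14, value 27+42=69
- B+D: weight 5+2=7, value 18+42=60
- D+E: weight 2+12=14, value 42+13=55
Best: $69.

$69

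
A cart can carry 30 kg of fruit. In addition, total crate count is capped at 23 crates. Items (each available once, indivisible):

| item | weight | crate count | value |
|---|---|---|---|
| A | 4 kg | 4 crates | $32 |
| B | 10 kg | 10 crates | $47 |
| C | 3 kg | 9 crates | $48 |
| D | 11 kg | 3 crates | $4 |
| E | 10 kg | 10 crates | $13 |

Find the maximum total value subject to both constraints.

Feasible sets respecting both limits:
- A+B+C: weight 17, crate count 23, value 127
- B+C+D: weight 24, crate count 22, value 99
- B+C: weight 13, crate count 19, value 95
Best: $127.

$127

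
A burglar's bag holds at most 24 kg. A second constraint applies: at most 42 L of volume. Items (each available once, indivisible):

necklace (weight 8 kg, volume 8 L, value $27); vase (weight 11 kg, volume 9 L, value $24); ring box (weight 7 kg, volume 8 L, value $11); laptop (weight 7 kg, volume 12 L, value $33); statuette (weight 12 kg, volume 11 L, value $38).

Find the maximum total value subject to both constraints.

$71

Feasible sets respecting both limits:
- necklace+ring box+laptop: weight 22, volume 28, value 71
- laptop+statuette: weight 19, volume 23, value 71
- necklace+statuette: weight 20, volume 19, value 65
Best: $71.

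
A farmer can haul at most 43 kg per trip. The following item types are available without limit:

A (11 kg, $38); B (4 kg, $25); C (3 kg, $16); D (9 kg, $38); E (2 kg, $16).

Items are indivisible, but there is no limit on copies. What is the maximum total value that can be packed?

Best value-per-unit is E at 16/2; filling with it alone gives 21×16 = 336.
Optimal mix: 1×C + 20×E → weight 43, value 336.

$336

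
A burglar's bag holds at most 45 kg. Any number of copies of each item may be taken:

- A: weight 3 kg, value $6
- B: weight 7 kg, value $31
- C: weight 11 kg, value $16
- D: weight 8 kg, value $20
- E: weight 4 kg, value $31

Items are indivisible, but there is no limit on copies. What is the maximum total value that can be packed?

$341

Best value-per-unit is E at 31/4, and filling with it alone uses weight 11×4=44. No mix of the others beats 11×31 = 341.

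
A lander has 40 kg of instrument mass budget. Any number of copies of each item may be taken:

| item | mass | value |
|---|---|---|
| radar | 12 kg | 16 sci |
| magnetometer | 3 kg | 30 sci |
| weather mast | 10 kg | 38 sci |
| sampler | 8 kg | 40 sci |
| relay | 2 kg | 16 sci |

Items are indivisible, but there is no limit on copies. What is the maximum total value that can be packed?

Best value-per-unit is magnetometer at 30/3; filling with it alone gives 13×30 = 390.
Optimal mix: 12×magnetometer + 2×relay → mass 40, value 392.

392 sci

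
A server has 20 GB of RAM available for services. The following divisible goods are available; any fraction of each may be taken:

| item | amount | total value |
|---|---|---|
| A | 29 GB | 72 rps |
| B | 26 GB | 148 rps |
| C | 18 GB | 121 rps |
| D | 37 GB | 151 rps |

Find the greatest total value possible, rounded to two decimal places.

Take in order of value per unit:
- C (121/18 per unit): all 18 → value 121, running total 121.00
- B (148/26 per unit): 2 of 26 → value 2×148/26 = 11.3846, running total 132.38
Total 132.38.

132.38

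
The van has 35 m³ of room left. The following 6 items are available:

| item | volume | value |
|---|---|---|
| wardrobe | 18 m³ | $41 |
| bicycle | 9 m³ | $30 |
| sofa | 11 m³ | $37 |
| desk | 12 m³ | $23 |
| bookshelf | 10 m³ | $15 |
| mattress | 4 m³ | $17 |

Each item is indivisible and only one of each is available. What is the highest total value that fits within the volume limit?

$99

Check high-value combinations within 35 m³:
- bicycle+sofa+bookshelf+mattress: volume 9+11+10+4=34, value 30+37+15+17=99
- wardrobe+sofa+mattress: volume 18+11+4=33, value 41+37+17=95
- bicycle+sofa+desk: volume 9+11+12=32, value 30+37+23=90
Best: $99.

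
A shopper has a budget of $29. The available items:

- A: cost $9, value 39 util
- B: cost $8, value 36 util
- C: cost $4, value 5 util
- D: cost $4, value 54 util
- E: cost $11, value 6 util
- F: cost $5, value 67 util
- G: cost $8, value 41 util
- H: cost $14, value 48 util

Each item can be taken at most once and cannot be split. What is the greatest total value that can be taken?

203 util

This is a 0/1 knapsack; check combinations near the capacity.
- B+C+D+F+G: cost 8+4+4+5+8=29, value 36+5+54+67+41=203
- A+D+F+G: cost 9+4+5+8=26, value 39+54+67+41=201
- B+D+F+G: cost 8+4+5+8=25, value 36+54+67+41=198
Best: 203 util.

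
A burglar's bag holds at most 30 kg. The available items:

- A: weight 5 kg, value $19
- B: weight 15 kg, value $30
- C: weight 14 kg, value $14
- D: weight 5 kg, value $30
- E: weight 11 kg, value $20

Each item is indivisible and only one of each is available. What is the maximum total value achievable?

$79

Check high-value combinations within 30 kg:
- A+B+D: weight 5+15+5=25, value 19+30+30=79
- A+D+E: weight 5+5+11=21, value 19+30+20=69
- C+D+E: weight 14+5+11=30, value 14+30+20=64
Best: $79.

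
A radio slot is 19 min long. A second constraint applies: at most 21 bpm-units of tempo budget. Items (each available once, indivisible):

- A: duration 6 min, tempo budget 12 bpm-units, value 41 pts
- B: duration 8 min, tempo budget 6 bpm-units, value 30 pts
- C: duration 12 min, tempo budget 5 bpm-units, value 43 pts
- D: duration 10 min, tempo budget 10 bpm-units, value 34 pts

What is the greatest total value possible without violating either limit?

84 pts

Feasible sets respecting both limits:
- A+C: duration 18, tempo budget 17, value 84
- A+B: duration 14, tempo budget 18, value 71
- B+D: duration 18, tempo budget 16, value 64
Best: 84 pts.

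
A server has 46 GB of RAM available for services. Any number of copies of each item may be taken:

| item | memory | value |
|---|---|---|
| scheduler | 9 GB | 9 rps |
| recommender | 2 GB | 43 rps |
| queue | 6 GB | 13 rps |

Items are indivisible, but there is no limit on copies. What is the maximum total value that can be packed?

Best value-per-unit is recommender at 43/2, and filling with it alone uses memory 23×2=46. No mix of the others beats 23×43 = 989.

989 rps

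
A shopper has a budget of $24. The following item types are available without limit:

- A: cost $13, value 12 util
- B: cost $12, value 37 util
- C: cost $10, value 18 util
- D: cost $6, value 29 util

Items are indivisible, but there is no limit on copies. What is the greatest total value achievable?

Best value-per-unit is D at 29/6, and filling with it alone uses cost 4×6=24. No mix of the others beats 4×29 = 116.

116 util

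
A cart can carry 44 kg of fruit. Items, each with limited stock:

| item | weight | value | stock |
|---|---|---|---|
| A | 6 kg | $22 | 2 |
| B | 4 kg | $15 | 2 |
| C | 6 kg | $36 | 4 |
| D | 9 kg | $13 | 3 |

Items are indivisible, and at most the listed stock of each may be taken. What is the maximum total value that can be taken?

$218

Best selections within weight 44 and stock limits:
- 2×A + 2×B + 4×C: weight 44, value 218
- 2×A + 1×B + 4×C: weight 40, value 203
- 1×A + 2×B + 4×C: weight 38, value 196
- 1×A + 1×B + 4×C + 1×D: weight 43, value 194
Best: $218.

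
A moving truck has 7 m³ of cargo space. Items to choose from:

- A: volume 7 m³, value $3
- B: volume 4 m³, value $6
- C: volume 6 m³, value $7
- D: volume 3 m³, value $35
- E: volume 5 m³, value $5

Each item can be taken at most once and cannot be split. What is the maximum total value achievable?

Check high-value combinations within 7 m³:
- B+D: volume 4+3=7, value 6+35=41
- D: volume 3, value 35
- C: volume 6, value 7
- B: volume 4, value 6
Best: $41.

$41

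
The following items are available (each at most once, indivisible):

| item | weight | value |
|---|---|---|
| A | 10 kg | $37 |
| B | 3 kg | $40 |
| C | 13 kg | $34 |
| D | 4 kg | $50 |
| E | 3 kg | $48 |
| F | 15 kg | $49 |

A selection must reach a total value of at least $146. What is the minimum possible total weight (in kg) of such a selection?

20

Subsets with value ≥ 146, sorted by total weight:
- A+B+D+E: weight 20, value 175
- D+E+F: weight 22, value 147
- B+C+D+E: weight 23, value 172
- B+D+E+F: weight 25, value 187
Minimum weight: 20 kg.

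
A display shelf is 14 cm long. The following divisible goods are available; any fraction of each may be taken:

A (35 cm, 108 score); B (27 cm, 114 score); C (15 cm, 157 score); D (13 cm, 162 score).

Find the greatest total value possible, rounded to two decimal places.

Take in order of value per unit:
- D (162/13 per unit): all 13 → value 162, running total 162.00
- C (157/15 per unit): 1 of 15 → value 1×157/15 = 10.4667, running total 172.47
Total 172.47.

172.47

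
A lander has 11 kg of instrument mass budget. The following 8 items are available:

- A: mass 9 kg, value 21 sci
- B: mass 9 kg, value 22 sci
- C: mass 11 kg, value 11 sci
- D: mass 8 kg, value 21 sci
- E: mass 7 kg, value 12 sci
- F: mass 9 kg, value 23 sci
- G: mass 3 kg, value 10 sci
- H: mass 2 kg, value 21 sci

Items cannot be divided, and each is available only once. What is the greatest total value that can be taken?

Check high-value combinations within 11 kg:
- F+H: mass 9+2=11, value 23+21=44
- B+H: mass 9+2=11, value 22+21=43
- D+H: mass 8+2=10, value 21+21=42
- A+H: mass 9+2=11, value 21+21=42
- E+H: mass 7+2=9, value 12+21=33
Best: 44 sci.

44 sci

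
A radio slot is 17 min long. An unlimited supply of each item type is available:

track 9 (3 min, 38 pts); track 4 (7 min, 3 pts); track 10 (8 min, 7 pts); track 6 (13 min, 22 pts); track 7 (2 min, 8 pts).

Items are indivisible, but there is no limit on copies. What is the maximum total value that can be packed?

198 pts

Best value-per-unit is track 9 at 38/3; filling with it alone gives 5×38 = 190.
Optimal mix: 5×track 9 + 1×track 7 → duration 17, value 198.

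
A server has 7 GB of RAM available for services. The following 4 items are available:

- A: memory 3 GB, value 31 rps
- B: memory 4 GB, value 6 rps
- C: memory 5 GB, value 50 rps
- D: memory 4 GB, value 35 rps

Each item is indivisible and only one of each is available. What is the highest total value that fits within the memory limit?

Check high-value combinations within 7 GB:
- A+D: memory 3+4=7, value 31+35=66
- C: memory 5, value 50
- A+B: memory 3+4=7, value 31+6=37
Best: 66 rps.

66 rps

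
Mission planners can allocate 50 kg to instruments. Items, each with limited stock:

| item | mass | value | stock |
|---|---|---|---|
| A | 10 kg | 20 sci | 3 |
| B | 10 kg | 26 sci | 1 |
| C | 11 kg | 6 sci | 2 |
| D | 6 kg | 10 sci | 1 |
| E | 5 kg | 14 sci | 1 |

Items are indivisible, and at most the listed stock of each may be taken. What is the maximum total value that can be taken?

Top feasible selections:
- 3×A + 1×B + 1×E: mass 45, value 100
- 3×A + 1×B + 1×D: mass 46, value 96
Best: 100 sci.

100 sci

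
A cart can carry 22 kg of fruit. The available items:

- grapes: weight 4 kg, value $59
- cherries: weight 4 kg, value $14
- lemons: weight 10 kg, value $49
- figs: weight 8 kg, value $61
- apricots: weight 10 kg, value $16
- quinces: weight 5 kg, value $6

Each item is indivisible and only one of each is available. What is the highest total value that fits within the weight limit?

This is a 0/1 knapsack; check combinations near the capacity.
- grapes+lemons+figs: weight 4+10+8=22, value 59+49+61=169
- grapes+cherries+figs+quinces: weight 4+4+8+5=21, value 59+14+61+6=140
- grapes+figs+apricots: weight 4+8+10=22, value 59+61+16=136
- grapes+cherries+figs: weight 4+4+8=16, value 59+14+61=134
- grapes+figs+quinces: weight 4+8+5=17, value 59+61+6=126
Best: $169.

$169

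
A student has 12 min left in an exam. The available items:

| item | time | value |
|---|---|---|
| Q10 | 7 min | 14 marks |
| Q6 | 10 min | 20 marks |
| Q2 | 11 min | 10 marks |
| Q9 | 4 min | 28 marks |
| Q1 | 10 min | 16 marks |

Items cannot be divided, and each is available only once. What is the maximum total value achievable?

42 marks

Check high-value combinations within 12 min:
- Q10+Q9: time 7+4=11, value 14+28=42
- Q9: time 4, value 28
- Q6: time 10, value 20
- Q1: time 10, value 16
Best: 42 marks.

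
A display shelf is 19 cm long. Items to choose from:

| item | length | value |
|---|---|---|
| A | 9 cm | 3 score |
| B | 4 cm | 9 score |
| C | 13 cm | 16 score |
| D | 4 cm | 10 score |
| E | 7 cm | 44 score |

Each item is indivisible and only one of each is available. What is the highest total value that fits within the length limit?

Check high-value combinations within 19 cm:
- B+D+E: length 4+4+7=15, value 9+10+44=63
- D+E: length 4+7=11, value 10+44=54
- B+E: length 4+7=11, value 9+44=53
- A+E: length 9+7=16, value 3+44=47
Best: 63 score.

63 score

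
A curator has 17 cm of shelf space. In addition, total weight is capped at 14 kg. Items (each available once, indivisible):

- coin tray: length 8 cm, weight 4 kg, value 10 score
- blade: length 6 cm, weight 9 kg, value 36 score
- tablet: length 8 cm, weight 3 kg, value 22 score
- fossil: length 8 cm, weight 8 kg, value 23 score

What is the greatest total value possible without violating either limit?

Feasible sets respecting both limits:
- blade+tablet: length 14, weight 12, value 58
- coin tray+blade: length 14, weight 13, value 46
- tablet+fossil: length 16, weight 11, value 45
- blade: length 6, weight 9, value 36
Best: 58 score.

58 score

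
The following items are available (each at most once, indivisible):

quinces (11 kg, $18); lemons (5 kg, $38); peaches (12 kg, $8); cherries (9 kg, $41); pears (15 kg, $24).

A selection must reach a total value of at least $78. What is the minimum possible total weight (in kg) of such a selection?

14

Subsets with value ≥ 78, sorted by total weight:
- lemons+cherries: weight 14, value 79
- quinces+lemons+cherries: weight 25, value 97
- lemons+peaches+cherries: weight 26, value 87
- lemons+cherries+pears: weight 29, value 103
Minimum weight: 14 kg.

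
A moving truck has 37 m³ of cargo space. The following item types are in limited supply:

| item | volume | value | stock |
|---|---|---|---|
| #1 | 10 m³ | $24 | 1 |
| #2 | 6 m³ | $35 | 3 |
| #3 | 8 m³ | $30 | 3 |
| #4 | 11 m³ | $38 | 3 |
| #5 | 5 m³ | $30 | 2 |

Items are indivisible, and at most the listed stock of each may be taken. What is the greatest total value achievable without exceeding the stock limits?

$195

Best selections within volume 37 and stock limits:
- 3×#2 + 1×#3 + 2×#5: volume 36, value 195
- 3×#2 + 1×#4 + 1×#5: volume 34, value 173
Best: $195.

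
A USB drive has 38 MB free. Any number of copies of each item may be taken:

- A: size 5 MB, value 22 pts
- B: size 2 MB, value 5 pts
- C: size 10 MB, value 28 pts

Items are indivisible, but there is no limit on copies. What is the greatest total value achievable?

Best value-per-unit is A at 22/5; filling with it alone gives 7×22 = 154.
Optimal mix: 7×A + 1×B → size 37, value 159.

159 pts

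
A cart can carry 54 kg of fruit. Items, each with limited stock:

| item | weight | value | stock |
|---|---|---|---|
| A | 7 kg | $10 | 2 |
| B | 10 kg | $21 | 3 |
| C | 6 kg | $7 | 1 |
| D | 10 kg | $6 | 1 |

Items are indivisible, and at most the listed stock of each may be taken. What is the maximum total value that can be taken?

Top feasible selections:
- 2×A + 3×B + 1×C: weight 50, value 90
- 2×A + 3×B + 1×D: weight 54, value 89
- 1×A + 3×B + 1×C + 1×D: weight 53, value 86
- 2×A + 3×B: weight 44, value 83
Best: $90.

$90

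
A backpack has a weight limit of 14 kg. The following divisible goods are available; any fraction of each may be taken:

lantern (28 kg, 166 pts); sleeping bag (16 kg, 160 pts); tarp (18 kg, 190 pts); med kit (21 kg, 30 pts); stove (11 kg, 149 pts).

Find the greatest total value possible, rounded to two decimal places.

180.67

Take in order of value per unit:
- stove (149/11 per unit): all 11 → value 149, running total 149.00
- tarp (190/18 per unit): 3 of 18 → value 3×190/18 = 31.6667, running total 180.67
Total 180.67.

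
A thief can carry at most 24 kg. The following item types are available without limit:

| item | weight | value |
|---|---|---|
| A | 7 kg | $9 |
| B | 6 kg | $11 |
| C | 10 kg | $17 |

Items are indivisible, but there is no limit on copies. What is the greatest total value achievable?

$44

Best value-per-unit is B at 11/6, and filling with it alone uses weight 4×6=24. No mix of the others beats 4×11 = 44.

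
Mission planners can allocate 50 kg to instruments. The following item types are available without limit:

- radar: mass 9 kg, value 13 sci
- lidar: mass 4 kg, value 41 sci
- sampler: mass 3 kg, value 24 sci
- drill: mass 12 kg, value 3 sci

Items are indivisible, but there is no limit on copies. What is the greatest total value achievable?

499 sci

Best value-per-unit is lidar at 41/4; filling with it alone gives 12×41 = 492.
Optimal mix: 11×lidar + 2×sampler → mass 50, value 499.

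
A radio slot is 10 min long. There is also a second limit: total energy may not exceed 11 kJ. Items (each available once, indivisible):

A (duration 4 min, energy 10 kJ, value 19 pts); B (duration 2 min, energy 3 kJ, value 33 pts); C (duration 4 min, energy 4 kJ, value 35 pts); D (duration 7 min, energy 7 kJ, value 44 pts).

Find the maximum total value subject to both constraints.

77 pts

Feasible sets respecting both limits:
- B+D: duration 9, energy 10, value 77
- B+C: duration 6, energy 7, value 68
- D: duration 7, energy 7, value 44
- C: duration 4, energy 4, value 35
Best: 77 pts.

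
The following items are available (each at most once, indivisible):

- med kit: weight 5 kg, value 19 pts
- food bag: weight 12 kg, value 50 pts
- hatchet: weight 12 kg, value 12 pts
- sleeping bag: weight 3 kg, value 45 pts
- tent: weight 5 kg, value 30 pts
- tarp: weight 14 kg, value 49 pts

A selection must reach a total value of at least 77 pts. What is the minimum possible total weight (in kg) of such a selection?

Subsets with value ≥ 77, sorted by total weight:
- med kit+sleeping bag+tent: weight 13, value 94
- food bag+sleeping bag: weight 15, value 95
- sleeping bag+tarp: weight 17, value 94
Minimum weight: 13 kg.

13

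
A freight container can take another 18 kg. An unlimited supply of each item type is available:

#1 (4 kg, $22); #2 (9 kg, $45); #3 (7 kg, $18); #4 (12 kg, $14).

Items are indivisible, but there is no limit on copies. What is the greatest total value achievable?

Best value-per-unit is #1 at 22/4; filling with it alone gives 4×22 = 88.
Optimal mix: 2×#2 → weight 18, value 90.

$90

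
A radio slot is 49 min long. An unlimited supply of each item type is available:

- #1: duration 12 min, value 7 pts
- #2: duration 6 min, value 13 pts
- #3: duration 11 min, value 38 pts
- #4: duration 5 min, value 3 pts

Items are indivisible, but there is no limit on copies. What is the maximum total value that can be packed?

Best value-per-unit is #3 at 38/11; filling with it alone gives 4×38 = 152.
Optimal mix: 4×#3 + 1×#4 → duration 49, value 155.

155 pts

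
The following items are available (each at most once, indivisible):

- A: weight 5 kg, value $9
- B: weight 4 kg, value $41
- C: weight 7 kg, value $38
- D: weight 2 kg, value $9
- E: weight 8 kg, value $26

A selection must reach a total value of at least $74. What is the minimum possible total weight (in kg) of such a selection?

Subsets with value ≥ 74, sorted by total weight:
- B+C: weight 11, value 79
- B+C+D: weight 13, value 88
- B+D+E: weight 14, value 76
- A+B+C: weight 16, value 88
Minimum weight: 11 kg.

11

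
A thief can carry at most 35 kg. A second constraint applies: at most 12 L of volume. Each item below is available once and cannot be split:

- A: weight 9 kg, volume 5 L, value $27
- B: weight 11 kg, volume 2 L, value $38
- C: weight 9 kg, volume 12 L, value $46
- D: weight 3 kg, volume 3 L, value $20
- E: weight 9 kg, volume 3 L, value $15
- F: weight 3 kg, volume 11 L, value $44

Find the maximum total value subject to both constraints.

$85

Feasible sets respecting both limits:
- A+B+D: weight 23, volume 10, value 85
- A+B+E: weight 29, volume 10, value 80
- B+D+E: weight 23, volume 8, value 73
- A+B: weight 20, volume 7, value 65
Best: $85.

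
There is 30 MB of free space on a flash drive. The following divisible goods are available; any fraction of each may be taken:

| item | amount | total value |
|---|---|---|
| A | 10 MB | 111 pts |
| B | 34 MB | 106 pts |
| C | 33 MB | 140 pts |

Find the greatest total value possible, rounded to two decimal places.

Take in order of value per unit:
- A (111/10 per unit): all 10 → value 111, running total 111.00
- C (140/33 per unit): 20 of 33 → value 20×140/33 = 84.8485, running total 195.85
Total 195.85.

195.85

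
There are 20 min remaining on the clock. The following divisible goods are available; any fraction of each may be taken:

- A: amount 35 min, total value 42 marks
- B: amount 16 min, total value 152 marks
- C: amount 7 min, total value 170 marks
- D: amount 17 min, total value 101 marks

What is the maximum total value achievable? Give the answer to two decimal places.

293.50

Take in order of value per unit:
- C (170/7 per unit): all 7 → value 170, running total 170.00
- B (152/16 per unit): 13 of 16 → value 13×152/16 = 123.5000, running total 293.50
Total 293.50.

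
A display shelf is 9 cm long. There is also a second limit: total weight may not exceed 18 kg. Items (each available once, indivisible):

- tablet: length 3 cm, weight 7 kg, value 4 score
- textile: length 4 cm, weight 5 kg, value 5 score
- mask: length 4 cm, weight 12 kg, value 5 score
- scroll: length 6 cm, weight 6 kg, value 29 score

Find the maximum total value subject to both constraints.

Feasible sets respecting both limits:
- tablet+scroll: length 9, weight 13, value 33
- scroll: length 6, weight 6, value 29
- textile+mask: length 8, weight 17, value 10
Best: 33 score.

33 score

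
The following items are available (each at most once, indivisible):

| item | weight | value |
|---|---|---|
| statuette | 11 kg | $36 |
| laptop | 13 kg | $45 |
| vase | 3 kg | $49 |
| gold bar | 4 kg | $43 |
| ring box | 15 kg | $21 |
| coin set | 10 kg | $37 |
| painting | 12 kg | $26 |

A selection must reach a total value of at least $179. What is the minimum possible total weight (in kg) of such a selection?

Subsets with value ≥ 179, sorted by total weight:
- statuette+vase+gold bar+coin set+painting: weight 40, value 191
- statuette+laptop+vase+gold bar+coin set: weight 41, value 210
Minimum weight: 40 kg.

40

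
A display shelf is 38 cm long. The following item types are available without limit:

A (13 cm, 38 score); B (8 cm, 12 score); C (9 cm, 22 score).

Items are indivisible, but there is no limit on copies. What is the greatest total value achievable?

98 score

Best value-per-unit is A at 38/13; filling with it alone gives 2×38 = 76.
Optimal mix: 2×A + 1×C → length 35, value 98.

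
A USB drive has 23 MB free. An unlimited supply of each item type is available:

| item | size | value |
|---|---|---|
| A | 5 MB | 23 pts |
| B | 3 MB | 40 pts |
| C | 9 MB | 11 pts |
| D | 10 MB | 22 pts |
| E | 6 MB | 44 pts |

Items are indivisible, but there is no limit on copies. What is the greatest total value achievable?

280 pts

Best value-per-unit is B at 40/3, and filling with it alone uses size 7×3=21. No mix of the others beats 7×40 = 280.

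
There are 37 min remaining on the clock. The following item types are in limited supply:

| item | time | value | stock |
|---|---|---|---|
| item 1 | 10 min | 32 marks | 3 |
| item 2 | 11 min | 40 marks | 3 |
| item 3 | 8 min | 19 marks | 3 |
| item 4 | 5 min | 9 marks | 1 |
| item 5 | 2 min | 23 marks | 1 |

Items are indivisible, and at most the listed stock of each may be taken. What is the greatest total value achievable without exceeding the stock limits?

143 marks

Top feasible selections:
- 3×item 2 + 1×item 5: time 35, value 143
- 1×item 1 + 2×item 2 + 1×item 5: time 34, value 135
Best: 143 marks.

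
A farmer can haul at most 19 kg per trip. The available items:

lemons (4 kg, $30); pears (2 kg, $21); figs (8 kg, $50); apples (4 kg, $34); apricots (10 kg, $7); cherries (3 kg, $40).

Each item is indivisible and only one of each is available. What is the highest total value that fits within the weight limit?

$154

Check high-value combinations within 19 kg:
- lemons+figs+apples+cherries: weight 4+8+4+3=19, value 30+50+34+40=154
- pears+figs+apples+cherries: weight 2+8+4+3=17, value 21+50+34+40=145
- lemons+pears+figs+cherries: weight 4+2+8+3=17, value 30+21+50+40=141
Best: $154.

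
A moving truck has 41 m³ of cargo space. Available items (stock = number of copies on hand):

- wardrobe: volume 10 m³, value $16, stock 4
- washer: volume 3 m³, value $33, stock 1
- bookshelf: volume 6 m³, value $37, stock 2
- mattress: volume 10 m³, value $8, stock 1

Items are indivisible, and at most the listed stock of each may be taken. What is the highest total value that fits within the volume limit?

$139

Top feasible selections:
- 2×wardrobe + 1×washer + 2×bookshelf: volume 35, value 139
- 1×wardrobe + 1×washer + 2×bookshelf + 1×mattress: volume 35, value 131
Best: $139.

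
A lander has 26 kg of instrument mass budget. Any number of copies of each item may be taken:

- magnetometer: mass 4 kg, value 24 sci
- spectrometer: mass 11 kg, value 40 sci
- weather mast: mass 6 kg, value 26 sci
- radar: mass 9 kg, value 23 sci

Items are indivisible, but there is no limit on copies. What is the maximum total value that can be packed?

Best value-per-unit is magnetometer at 24/4; filling with it alone gives 6×24 = 144.
Optimal mix: 5×magnetometer + 1×weather mast → mass 26, value 146.

146 sci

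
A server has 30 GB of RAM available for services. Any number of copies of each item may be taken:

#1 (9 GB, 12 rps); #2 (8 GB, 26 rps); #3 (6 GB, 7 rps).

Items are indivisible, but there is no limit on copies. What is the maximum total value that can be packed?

85 rps

Best value-per-unit is #2 at 26/8; filling with it alone gives 3×26 = 78.
Optimal mix: 3×#2 + 1×#3 → memory 30, value 85.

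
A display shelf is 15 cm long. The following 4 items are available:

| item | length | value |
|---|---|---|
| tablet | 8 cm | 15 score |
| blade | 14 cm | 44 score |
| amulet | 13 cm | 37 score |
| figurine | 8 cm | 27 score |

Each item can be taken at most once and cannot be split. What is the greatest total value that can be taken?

44 score

Check high-value combinations within 15 cm:
- blade: length 14, value 44
- amulet: length 13, value 37
- figurine: length 8, value 27
- tablet: length 8, value 15
Best: 44 score.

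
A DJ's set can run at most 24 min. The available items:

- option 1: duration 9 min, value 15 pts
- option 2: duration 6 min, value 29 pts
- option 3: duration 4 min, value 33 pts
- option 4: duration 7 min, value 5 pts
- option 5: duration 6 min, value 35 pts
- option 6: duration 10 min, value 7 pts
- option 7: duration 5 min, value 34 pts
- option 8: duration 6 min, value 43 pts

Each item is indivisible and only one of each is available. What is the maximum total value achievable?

145 pts

This is a 0/1 knapsack; check combinations near the capacity.
- option 3+option 5+option 7+option 8: duration 4+6+5+6=21, value 33+35+34+43=145
- option 2+option 5+option 7+option 8: duration 6+6+5+6=23, value 29+35+34+43=141
- option 2+option 3+option 5+option 8: duration 6+4+6+6=22, value 29+33+35+43=140
Best: 145 pts.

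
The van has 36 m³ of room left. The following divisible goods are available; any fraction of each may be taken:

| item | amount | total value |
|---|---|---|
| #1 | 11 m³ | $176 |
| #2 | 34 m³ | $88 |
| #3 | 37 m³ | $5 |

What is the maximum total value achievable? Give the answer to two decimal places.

Take in order of value per unit:
- #1 (176/11 per unit): all 11 → value 176, running total 176.00
- #2 (88/34 per unit): 25 of 34 → value 25×88/34 = 64.7059, running total 240.71
Total 240.71.

240.71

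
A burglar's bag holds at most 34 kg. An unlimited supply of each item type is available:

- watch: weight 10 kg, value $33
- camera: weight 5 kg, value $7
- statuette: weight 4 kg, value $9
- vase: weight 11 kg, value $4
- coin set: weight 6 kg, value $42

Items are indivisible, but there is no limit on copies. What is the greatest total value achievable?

Best value-per-unit is coin set at 42/6; filling with it alone gives 5×42 = 210.
Optimal mix: 1×statuette + 5×coin set → weight 34, value 219.

$219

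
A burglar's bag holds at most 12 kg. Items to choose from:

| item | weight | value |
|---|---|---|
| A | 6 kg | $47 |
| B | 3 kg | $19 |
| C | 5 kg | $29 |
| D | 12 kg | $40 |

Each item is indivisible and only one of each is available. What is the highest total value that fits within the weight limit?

$76

This is a 0/1 knapsack; check combinations near the capacity.
- A+C: weight 6+5=11, value 47+29=76
- A+B: weight 6+3=9, value 47+19=66
- B+C: weight 3+5=8, value 19+29=48
Best: $76.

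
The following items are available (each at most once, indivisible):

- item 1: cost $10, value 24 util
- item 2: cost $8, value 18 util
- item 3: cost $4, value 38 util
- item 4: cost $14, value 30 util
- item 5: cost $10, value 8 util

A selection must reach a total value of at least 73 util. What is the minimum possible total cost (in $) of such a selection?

Subsets with value ≥ 73, sorted by total cost:
- item 1+item 2+item 3: cost 22, value 80
- item 2+item 3+item 4: cost 26, value 86
Minimum cost: 22 $.

22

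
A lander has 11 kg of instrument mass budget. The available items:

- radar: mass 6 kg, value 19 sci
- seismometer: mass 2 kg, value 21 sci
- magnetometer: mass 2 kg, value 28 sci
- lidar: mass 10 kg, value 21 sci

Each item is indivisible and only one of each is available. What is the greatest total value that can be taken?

68 sci

Check high-value combinations within 11 kg:
- radar+seismometer+magnetometer: mass 6+2+2=10, value 19+21+28=68
- seismometer+magnetometer: mass 2+2=4, value 21+28=49
- radar+magnetometer: mass 6+2=8, value 19+28=47
- radar+seismometer: mass 6+2=8, value 19+21=40
- magnetometer: mass 2, value 28
Best: 68 sci.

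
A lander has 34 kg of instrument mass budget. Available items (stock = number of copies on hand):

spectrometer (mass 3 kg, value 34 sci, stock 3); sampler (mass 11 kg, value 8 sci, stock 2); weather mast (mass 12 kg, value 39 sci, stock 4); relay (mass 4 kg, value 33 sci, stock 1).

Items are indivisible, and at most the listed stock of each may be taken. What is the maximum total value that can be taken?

180 sci

Best selections within mass 34 and stock limits:
- 3×spectrometer + 2×weather mast: mass 33, value 180
- 2×spectrometer + 2×weather mast + 1×relay: mass 34, value 179
- 3×spectrometer + 1×weather mast + 1×relay: mass 25, value 174
Best: 180 sci.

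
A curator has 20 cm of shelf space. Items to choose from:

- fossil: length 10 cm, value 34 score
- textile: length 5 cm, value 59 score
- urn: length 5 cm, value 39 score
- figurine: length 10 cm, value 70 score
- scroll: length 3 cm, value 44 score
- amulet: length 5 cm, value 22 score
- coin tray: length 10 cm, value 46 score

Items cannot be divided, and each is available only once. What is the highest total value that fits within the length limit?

Check high-value combinations within 20 cm:
- textile+figurine+scroll: length 5+10+3=18, value 59+70+44=173
- textile+urn+figurine: length 5+5+10=20, value 59+39+70=168
- textile+urn+scroll+amulet: length 5+5+3+5=18, value 59+39+44+22=164
- urn+figurine+scroll: length 5+10+3=18, value 39+70+44=153
- textile+figurine+amulet: length 5+10+5=20, value 59+70+22=151
Best: 173 score.

173 score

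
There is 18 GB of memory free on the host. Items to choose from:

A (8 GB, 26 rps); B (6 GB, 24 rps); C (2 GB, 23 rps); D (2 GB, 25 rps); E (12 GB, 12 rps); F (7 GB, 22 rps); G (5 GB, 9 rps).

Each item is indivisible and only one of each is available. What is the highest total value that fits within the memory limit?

98 rps

Check high-value combinations within 18 GB:
- A+B+C+D: memory 8+6+2+2=18, value 26+24+23+25=98
- B+C+D+F: memory 6+2+2+7=17, value 24+23+25+22=94
- A+C+D+G: memory 8+2+2+5=17, value 26+23+25+9=83
- B+C+D+G: memory 6+2+2+5=15, value 24+23+25+9=81
Best: 98 rps.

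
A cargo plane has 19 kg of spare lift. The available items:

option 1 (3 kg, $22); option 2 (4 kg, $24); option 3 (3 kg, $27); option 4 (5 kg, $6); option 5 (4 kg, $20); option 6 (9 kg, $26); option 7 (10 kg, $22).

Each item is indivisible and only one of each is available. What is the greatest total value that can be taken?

$99

Check high-value combinations within 19 kg:
- option 1+option 2+option 3+option 4+option 5: weight 3+4+3+5+4=19, value 22+24+27+6+20=99
- option 1+option 2+option 3+option 6: weight 3+4+3+9=19, value 22+24+27+26=99
- option 1+option 3+option 5+option 6: weight 3+3+4+9=19, value 22+27+20+26=95
- option 1+option 2+option 3+option 5: weight 3+4+3+4=14, value 22+24+27+20=93
Best: $99.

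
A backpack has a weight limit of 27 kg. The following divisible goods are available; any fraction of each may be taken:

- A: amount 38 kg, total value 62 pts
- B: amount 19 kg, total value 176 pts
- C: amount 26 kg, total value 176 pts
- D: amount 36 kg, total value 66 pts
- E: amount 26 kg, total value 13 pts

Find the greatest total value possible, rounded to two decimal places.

Take in order of value per unit:
- B (176/19 per unit): all 19 → value 176, running total 176.00
- C (176/26 per unit): 8 of 26 → value 8×176/26 = 54.1538, running total 230.15
Total 230.15.

230.15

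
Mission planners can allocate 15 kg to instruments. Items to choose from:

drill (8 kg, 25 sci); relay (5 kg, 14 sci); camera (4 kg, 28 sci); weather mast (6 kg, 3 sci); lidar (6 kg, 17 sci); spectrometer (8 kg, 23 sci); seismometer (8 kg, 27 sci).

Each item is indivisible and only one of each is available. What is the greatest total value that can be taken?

59 sci

This is a 0/1 knapsack; check combinations near the capacity.
- relay+camera+lidar: mass 5+4+6=15, value 14+28+17=59
- camera+seismometer: mass 4+8=12, value 28+27=55
- drill+camera: mass 8+4=12, value 25+28=53
Best: 59 sci.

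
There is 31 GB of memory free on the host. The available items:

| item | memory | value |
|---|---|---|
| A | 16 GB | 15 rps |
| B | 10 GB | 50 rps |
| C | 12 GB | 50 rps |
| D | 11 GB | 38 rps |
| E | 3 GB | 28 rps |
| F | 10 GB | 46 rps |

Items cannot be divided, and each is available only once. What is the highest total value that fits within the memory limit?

134 rps

Check high-value combinations within 31 GB:
- B+D+F: memory 10+11+10=31, value 50+38+46=134
- B+C+E: memory 10+12+3=25, value 50+50+28=128
- B+E+F: memory 10+3+10=23, value 50+28+46=124
Best: 134 rps.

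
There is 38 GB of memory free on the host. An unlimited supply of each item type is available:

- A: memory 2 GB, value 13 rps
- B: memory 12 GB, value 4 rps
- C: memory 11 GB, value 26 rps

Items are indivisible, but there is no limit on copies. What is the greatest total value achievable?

Best value-per-unit is A at 13/2, and filling with it alone uses memory 19×2=38. No mix of the others beats 19×13 = 247.

247 rps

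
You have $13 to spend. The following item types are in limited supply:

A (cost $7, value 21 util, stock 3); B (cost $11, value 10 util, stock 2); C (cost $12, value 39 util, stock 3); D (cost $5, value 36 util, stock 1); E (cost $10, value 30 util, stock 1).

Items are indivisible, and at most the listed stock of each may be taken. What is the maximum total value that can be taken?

57 util

Top feasible selections:
- 1×A + 1×D: cost 12, value 57
- 1×C: cost 12, value 39
- 1×D: cost 5, value 36
- 1×E: cost 10, value 30
Best: 57 util.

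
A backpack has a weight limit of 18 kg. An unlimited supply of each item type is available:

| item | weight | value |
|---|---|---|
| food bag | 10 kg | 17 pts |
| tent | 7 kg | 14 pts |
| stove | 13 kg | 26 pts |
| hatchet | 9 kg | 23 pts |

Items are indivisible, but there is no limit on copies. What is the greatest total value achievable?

Best value-per-unit is hatchet at 23/9, and filling with it alone uses weight 2×9=18. No mix of the others beats 2×23 = 46.

46 pts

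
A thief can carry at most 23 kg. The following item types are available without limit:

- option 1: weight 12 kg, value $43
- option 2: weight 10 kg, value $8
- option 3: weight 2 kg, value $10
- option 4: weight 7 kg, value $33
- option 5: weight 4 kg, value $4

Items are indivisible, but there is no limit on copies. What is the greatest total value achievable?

$113

Best value-per-unit is option 3 at 10/2; filling with it alone gives 11×10 = 110.
Optimal mix: 8×option 3 + 1×option 4 → weight 23, value 113.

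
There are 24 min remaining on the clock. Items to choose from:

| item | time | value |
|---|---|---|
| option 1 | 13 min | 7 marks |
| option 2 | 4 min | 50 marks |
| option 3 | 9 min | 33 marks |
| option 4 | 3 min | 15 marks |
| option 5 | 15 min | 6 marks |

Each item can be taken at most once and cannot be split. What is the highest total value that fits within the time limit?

This is a 0/1 knapsack; check combinations near the capacity.
- option 2+option 3+option 4: time 4+9+3=16, value 50+33+15=98
- option 2+option 3: time 4+9=13, value 50+33=83
- option 1+option 2+option 4: time 13+4+3=20, value 7+50+15=72
- option 2+option 4+option 5: time 4+3+15=22, value 50+15+6=71
Best: 98 marks.

98 marks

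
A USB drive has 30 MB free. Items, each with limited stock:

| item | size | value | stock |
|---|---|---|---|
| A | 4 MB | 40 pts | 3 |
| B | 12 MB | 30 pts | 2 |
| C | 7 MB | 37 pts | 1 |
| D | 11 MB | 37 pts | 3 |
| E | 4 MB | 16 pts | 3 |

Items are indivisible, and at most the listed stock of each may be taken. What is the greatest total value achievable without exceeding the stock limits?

194 pts

Top feasible selections:
- 3×A + 1×C + 1×D: size 30, value 194
- 3×A + 1×C + 2×E: size 27, value 189
Best: 194 pts.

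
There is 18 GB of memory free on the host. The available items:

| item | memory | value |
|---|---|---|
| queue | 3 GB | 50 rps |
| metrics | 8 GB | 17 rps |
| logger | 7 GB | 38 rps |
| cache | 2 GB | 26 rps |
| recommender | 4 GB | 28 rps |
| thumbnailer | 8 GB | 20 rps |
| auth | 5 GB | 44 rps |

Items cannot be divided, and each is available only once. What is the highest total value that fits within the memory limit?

Check high-value combinations within 18 GB:
- queue+logger+cache+auth: memory 3+7+2+5=17, value 50+38+26+44=158
- queue+cache+recommender+auth: memory 3+2+4+5=14, value 50+26+28+44=148
- queue+logger+cache+recommender: memory 3+7+2+4=16, value 50+38+26+28=142
Best: 158 rps.

158 rps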